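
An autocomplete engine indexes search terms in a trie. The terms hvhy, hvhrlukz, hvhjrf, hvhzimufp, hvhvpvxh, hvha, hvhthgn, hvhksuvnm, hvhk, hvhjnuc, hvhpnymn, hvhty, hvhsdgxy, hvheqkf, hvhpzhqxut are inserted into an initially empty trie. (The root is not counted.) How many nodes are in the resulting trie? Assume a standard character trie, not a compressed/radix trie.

58

For each word, the new-node count is its length minus the longest prefix already in the trie:
  "hvhy" → 4 new (h, v, h, y)
  "hvhrlukz" → prefix "hvh" already present; 5 new (r, l, u, k, z)
  "hvhjrf" → prefix "hvh" already present; 3 new (j, r, f)
  "hvhzimufp" → prefix "hvh" already present; 6 new (z, i, m, u, f, p)
  "hvhvpvxh" → prefix "hvh" already present; 5 new (v, p, v, x, h)
  "hvha" → prefix "hvh" already present; 1 new (a)
  "hvhthgn" → prefix "hvh" already present; 4 new (t, h, g, n)
  "hvhksuvnm" → prefix "hvh" already present; 6 new (k, s, u, v, n, m)
  "hvhk" → prefix "hvhk" already present; 0 new (none)
  "hvhjnuc" → prefix "hvhj" already present; 3 new (n, u, c)
  "hvhpnymn" → prefix "hvh" already present; 5 new (p, n, y, m, n)
  "hvhty" → prefix "hvht" already present; 1 new (y)
  "hvhsdgxy" → prefix "hvh" already present; 5 new (s, d, g, x, y)
  "hvheqkf" → prefix "hvh" already present; 4 new (e, q, k, f)
  "hvhpzhqxut" → prefix "hvhp" already present; 6 new (z, h, q, x, u, t)
Total nodes = 4 + 5 + 3 + 6 + 5 + 1 + 4 + 6 + 0 + 3 + 5 + 1 + 5 + 4 + 6 = 58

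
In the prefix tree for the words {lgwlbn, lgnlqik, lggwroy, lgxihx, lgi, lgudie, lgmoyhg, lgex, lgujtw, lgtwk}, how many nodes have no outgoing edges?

10

Leaves are exactly the stored words that no other stored word extends.
Those words: "lgex", "lggwroy", "lgi", "lgmoyhg", "lgnlqik", "lgtwk", "lgudie", "lgujtw", "lgwlbn", "lgxihx"
Leaf count: 10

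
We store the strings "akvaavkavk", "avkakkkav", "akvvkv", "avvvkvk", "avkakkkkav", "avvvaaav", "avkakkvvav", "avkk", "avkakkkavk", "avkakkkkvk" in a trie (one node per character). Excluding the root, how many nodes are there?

41

Count nodes per top-level branch (shared prefixes stored once):
  'a'-branch (akvaavkavk, akvvkv, avkakkkav, avkakkkavk, avkakkkkav, avkakkkkvk, avkakkvvav, avkk, avvvaaav, avvvkvk): 41 nodes
Sum: 41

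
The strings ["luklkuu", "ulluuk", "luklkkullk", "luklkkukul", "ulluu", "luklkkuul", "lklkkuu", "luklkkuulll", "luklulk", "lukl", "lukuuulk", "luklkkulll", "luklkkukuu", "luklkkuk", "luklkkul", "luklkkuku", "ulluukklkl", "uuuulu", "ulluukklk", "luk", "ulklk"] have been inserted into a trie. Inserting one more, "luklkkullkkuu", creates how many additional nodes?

3

Walking "luklkkullkkuu" from the root, the first 10 characters ("luklkkullk") follow existing edges; "k" is the first miss.
So 13 − 10 = 3 new nodes.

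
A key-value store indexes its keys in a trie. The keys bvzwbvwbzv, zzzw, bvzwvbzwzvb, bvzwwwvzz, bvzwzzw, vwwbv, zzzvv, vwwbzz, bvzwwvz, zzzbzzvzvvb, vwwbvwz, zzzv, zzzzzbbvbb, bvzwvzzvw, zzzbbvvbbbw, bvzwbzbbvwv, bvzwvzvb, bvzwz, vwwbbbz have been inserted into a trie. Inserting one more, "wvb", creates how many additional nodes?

3

"wvb" shares no prefix with any stored word, so all 3 characters open new nodes.
3 − 0 = 3 new nodes.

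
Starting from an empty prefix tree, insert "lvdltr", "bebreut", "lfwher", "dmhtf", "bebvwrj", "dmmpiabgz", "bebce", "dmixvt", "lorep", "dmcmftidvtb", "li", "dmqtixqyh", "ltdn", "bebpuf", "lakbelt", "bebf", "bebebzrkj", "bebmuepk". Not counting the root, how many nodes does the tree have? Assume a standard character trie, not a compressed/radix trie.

Trace insertions, counting only characters that open a new branch:
  "lvdltr" → 6 new (l, v, d, l, t, r)
  "bebreut" → 7 new (b, e, b, r, e, u, t)
  "lfwher" → prefix "l" already present; 5 new (f, w, h, e, r)
  "dmhtf" → 5 new (d, m, h, t, f)
  "bebvwrj" → prefix "beb" already present; 4 new (v, w, r, j)
  "dmmpiabgz" → prefix "dm" already present; 7 new (m, p, i, a, b, g, z)
  "bebce" → prefix "beb" already present; 2 new (c, e)
  "dmixvt" → prefix "dm" already present; 4 new (i, x, v, t)
  "lorep" → prefix "l" already present; 4 new (o, r, e, p)
  "dmcmftidvtb" → prefix "dm" already present; 9 new (c, m, f, t, i, d, v, t, b)
  "li" → prefix "l" already present; 1 new (i)
  "dmqtixqyh" → prefix "dm" already present; 7 new (q, t, i, x, q, y, h)
  "ltdn" → prefix "l" already present; 3 new (t, d, n)
  "bebpuf" → prefix "beb" already present; 3 new (p, u, f)
  "lakbelt" → prefix "l" already present; 6 new (a, k, b, e, l, t)
  "bebf" → prefix "beb" already present; 1 new (f)
  "bebebzrkj" → prefix "beb" already present; 6 new (e, b, z, r, k, j)
  "bebmuepk" → prefix "beb" already present; 5 new (m, u, e, p, k)
Total nodes = 6 + 7 + 5 + 5 + 4 + 7 + 2 + 4 + 4 + 9 + 1 + 7 + 3 + 3 + 6 + 1 + 6 + 5 = 85

85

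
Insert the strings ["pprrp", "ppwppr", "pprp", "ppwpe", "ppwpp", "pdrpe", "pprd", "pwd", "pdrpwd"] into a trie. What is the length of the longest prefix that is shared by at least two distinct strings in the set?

Look for the deepest trie node that still has at least two words in its subtree.
"ppwpp" and "ppwppr" agree on "ppwpp" (5 characters) before diverging; nothing deeper is shared.
Longest shared-prefix length: 5

5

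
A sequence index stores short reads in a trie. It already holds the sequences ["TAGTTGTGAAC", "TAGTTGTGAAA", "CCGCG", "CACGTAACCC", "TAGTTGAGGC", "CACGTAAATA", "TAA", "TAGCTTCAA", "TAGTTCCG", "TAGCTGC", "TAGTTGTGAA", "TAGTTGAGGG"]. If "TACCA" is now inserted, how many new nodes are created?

"TA" is already a path in the trie; the remaining "CCA" must be added.
New nodes needed: |"TACCA"| − 2 = 5 − 2 = 3.

3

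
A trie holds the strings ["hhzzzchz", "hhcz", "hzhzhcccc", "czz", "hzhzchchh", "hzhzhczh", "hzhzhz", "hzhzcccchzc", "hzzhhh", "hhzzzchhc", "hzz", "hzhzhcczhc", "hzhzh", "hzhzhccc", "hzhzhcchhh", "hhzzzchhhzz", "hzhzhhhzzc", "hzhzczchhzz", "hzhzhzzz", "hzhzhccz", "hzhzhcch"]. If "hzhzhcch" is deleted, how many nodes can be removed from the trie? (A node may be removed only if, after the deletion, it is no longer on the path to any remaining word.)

A node on "hzhzhcch"'s path can go only if nothing else ends at it or branches off below it.
Every node on "hzhzhcch" is still needed (e.g. by "hzhzhcchhh"), so nothing is freed.
Nodes removed: 0

0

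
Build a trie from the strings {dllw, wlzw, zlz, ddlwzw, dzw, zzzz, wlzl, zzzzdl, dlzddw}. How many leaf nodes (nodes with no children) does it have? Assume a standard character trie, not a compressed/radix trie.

8

Leaves are exactly the stored words that no other stored word extends.
Those words: "ddlwzw", "dllw", "dlzddw", "dzw", "wlzl", "wlzw", "zlz", "zzzzdl"
Leaf count: 8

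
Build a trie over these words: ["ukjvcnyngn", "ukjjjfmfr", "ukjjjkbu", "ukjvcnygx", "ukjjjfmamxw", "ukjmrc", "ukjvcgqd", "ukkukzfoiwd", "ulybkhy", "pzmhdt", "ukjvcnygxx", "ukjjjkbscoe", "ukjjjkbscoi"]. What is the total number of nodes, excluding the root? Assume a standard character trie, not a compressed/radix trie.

58

For each word, the new-node count is its length minus the longest prefix already in the trie:
  "ukjvcnyngn" → 10 new (u, k, j, v, c, n, y, n, g, n)
  "ukjjjfmfr" → prefix "ukj" already present; 6 new (j, j, f, m, f, r)
  "ukjjjkbu" → prefix "ukjjj" already present; 3 new (k, b, u)
  "ukjvcnygx" → prefix "ukjvcny" already present; 2 new (g, x)
  "ukjjjfmamxw" → prefix "ukjjjfm" already present; 4 new (a, m, x, w)
  "ukjmrc" → prefix "ukj" already present; 3 new (m, r, c)
  "ukjvcgqd" → prefix "ukjvc" already present; 3 new (g, q, d)
  "ukkukzfoiwd" → prefix "uk" already present; 9 new (k, u, k, z, f, o, i, w, d)
  "ulybkhy" → prefix "u" already present; 6 new (l, y, b, k, h, y)
  "pzmhdt" → 6 new (p, z, m, h, d, t)
  "ukjvcnygxx" → prefix "ukjvcnygx" already present; 1 new (x)
  "ukjjjkbscoe" → prefix "ukjjjkb" already present; 4 new (s, c, o, e)
  "ukjjjkbscoi" → prefix "ukjjjkbsco" already present; 1 new (i)
Total nodes = 10 + 6 + 3 + 2 + 4 + 3 + 3 + 9 + 6 + 6 + 1 + 4 + 1 = 58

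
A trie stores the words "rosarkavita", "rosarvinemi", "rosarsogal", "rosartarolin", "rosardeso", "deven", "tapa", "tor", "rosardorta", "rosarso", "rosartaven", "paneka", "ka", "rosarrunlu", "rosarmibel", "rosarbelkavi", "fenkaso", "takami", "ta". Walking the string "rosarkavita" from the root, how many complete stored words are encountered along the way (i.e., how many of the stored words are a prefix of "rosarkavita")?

Walk "rosarkavita" from the root; an end-of-word marker is hit whenever a stored word is a prefix of "rosarkavita".
Prefixes of the query that are stored words: "rosarkavita"
Count: 1

1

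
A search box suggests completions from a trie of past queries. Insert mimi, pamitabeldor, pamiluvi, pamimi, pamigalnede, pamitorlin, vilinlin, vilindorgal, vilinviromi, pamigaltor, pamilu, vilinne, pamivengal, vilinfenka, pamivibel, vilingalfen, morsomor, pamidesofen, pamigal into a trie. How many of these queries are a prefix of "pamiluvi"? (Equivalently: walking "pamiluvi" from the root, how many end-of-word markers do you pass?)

2

Walk "pamiluvi" from the root; an end-of-word marker is hit whenever a stored word is a prefix of "pamiluvi".
Prefixes of the query that are stored words: "pamilu", "pamiluvi"
Count: 2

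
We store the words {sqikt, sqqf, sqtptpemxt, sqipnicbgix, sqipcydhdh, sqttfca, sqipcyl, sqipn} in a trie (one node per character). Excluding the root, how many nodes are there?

34

Count nodes per top-level branch (shared prefixes stored once):
  's'-branch (sqikt, sqipcydhdh, sqipcyl, sqipn, sqipnicbgix, sqqf, sqtptpemxt, sqttfca): 34 nodes
Sum: 34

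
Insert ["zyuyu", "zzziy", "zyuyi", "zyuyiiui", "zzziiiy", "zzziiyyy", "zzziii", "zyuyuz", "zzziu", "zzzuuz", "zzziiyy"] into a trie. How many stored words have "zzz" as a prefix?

7

Filter for entries beginning with "zzz":
Matches: "zzziii", "zzziiiy", "zzziiyy", "zzziiyyy", "zzziu", "zzziy", "zzzuuz"
Count: 7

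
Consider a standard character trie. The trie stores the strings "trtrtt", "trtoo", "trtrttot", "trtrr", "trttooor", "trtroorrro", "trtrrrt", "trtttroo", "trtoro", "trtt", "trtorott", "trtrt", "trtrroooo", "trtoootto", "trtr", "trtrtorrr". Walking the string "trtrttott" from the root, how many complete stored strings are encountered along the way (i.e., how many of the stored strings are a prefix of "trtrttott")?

4

Walk "trtrttott" from the root; an end-of-word marker is hit whenever a stored word is a prefix of "trtrttott".
Prefixes of the query that are stored words: "trtr", "trtrt", "trtrtt", "trtrttot"
Count: 4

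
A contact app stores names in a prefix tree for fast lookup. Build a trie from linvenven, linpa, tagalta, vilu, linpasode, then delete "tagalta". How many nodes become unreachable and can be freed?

Walk "tagalta" from the leaf back toward the root, removing each node that no remaining word uses.
No other word shares any prefix with "tagalta", so all 7 of its nodes go.
Nodes removed: 7

7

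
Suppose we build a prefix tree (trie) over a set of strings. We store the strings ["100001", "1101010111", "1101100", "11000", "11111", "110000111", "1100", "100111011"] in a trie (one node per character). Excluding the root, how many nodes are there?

33

Trie structure (* marks end of a word):
(root)
└─ 1
   ├─ 0
   │  └─ 0
   │     ├─ 0
   │     │  └─ 0
   │     │     └─ 1 *
   │     └─ 1
   │        └─ 1
   │           └─ 1
   │              └─ 0
   │                 └─ 1
   │                    └─ 1 *
   └─ 1
      ├─ 0
      │  ├─ 0 *
      │  │  └─ 0 *
      │  │     └─ 0
      │  │        └─ 1
      │  │           └─ 1
      │  │              └─ 1 *
      │  └─ 1
      │     ├─ 0
      │     │  └─ 1
      │     │     └─ 0
      │     │        └─ 1
      │     │           └─ 1
      │     │              └─ 1 *
      │     └─ 1
      │        └─ 0
      │           └─ 0 *
      └─ 1
         └─ 1
            └─ 1 *
Counting every labelled node above: 33.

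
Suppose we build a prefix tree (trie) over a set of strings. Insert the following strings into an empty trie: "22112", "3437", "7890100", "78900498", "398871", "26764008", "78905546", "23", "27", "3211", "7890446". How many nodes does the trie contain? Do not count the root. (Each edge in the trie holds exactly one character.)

For each word, the new-node count is its length minus the longest prefix already in the trie:
  "22112" → 5 new (2, 2, 1, 1, 2)
  "3437" → 4 new (3, 4, 3, 7)
  "7890100" → 7 new (7, 8, 9, 0, 1, 0, 0)
  "78900498" → prefix "7890" already present; 4 new (0, 4, 9, 8)
  "398871" → prefix "3" already present; 5 new (9, 8, 8, 7, 1)
  "26764008" → prefix "2" already present; 7 new (6, 7, 6, 4, 0, 0, 8)
  "78905546" → prefix "7890" already present; 4 new (5, 5, 4, 6)
  "23" → prefix "2" already present; 1 new (3)
  "27" → prefix "2" already present; 1 new (7)
  "3211" → prefix "3" already present; 3 new (2, 1, 1)
  "7890446" → prefix "7890" already present; 3 new (4, 4, 6)
Total nodes = 5 + 4 + 7 + 4 + 5 + 7 + 4 + 1 + 1 + 3 + 3 = 44

44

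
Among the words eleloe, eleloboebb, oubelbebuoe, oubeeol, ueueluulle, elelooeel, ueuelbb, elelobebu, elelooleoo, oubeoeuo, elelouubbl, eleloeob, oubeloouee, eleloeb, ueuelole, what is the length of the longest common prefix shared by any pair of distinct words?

6

Equivalently: take the maximum, over all pairs, of their longest common prefix length.
"elelobebu" and "eleloboebb" agree on "elelob" (6 characters) before diverging; nothing deeper is shared.
Longest shared-prefix length: 6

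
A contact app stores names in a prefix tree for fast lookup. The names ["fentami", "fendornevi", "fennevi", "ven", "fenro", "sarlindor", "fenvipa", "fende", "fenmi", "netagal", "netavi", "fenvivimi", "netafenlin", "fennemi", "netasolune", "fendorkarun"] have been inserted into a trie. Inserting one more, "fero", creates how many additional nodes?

The longest prefix of "fero" already in the trie is "fe" (length 2).
So 4 − 2 = 2 new nodes.

2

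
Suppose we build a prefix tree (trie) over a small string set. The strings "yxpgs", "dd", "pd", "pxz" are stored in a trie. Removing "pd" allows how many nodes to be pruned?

Walk "pd" from the leaf back toward the root, removing each node that no remaining word uses.
The suffix "d" (1 node) is used only by "pd"; the node for "p" still has the child "x", so pruning stops there.
Nodes removed: 1

1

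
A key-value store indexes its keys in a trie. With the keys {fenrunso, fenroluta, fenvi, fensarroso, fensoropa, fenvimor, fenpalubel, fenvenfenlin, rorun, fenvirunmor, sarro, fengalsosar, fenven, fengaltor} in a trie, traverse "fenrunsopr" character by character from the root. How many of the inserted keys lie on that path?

1

Traverse "fenrunsopr" character by character; count nodes along the way that are marked as word ends.
Prefixes of the query that are stored words: "fenrunso"
Count: 1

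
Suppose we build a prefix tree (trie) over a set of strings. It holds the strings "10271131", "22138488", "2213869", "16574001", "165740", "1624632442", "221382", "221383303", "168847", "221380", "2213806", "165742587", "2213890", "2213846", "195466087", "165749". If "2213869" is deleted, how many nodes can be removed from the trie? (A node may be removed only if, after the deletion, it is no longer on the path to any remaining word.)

2

After clearing the end-marker at "2213869", prune upward until reaching a node still needed by another word.
The suffix "69" (2 nodes) is used only by "2213869"; the node for "22138" still has the child "4", so pruning stops there.
Nodes removed: 2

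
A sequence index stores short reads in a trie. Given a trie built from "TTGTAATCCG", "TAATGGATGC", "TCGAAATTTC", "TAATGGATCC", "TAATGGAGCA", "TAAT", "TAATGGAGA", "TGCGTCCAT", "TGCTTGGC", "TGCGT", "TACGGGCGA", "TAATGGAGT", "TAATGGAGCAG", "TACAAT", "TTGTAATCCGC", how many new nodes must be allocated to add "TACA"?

Every character of "TACA" already lies on an existing path (it is a prefix of some stored word).
No new nodes are needed: 0.

0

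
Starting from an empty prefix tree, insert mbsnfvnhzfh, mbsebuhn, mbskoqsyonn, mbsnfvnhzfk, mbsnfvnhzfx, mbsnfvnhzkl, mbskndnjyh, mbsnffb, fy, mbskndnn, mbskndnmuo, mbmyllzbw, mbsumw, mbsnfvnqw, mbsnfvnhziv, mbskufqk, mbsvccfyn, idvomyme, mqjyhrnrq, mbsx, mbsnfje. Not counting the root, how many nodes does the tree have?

For each word, the new-node count is its length minus the longest prefix already in the trie:
  "mbsnfvnhzfh" → 11 new (m, b, s, n, f, v, n, h, z, f, h)
  "mbsebuhn" → prefix "mbs" already present; 5 new (e, b, u, h, n)
  "mbskoqsyonn" → prefix "mbs" already present; 8 new (k, o, q, s, y, o, n, n)
  "mbsnfvnhzfk" → prefix "mbsnfvnhzf" already present; 1 new (k)
  "mbsnfvnhzfx" → prefix "mbsnfvnhzf" already present; 1 new (x)
  "mbsnfvnhzkl" → prefix "mbsnfvnhz" already present; 2 new (k, l)
  "mbskndnjyh" → prefix "mbsk" already present; 6 new (n, d, n, j, y, h)
  "mbsnffb" → prefix "mbsnf" already present; 2 new (f, b)
  "fy" → 2 new (f, y)
  "mbskndnn" → prefix "mbskndn" already present; 1 new (n)
  "mbskndnmuo" → prefix "mbskndn" already present; 3 new (m, u, o)
  "mbmyllzbw" → prefix "mb" already present; 7 new (m, y, l, l, z, b, w)
  "mbsumw" → prefix "mbs" already present; 3 new (u, m, w)
  "mbsnfvnqw" → prefix "mbsnfvn" already present; 2 new (q, w)
  "mbsnfvnhziv" → prefix "mbsnfvnhz" already present; 2 new (i, v)
  "mbskufqk" → prefix "mbsk" already present; 4 new (u, f, q, k)
  "mbsvccfyn" → prefix "mbs" already present; 6 new (v, c, c, f, y, n)
  "idvomyme" → 8 new (i, d, v, o, m, y, m, e)
  "mqjyhrnrq" → prefix "m" already present; 8 new (q, j, y, h, r, n, r, q)
  "mbsx" → prefix "mbs" already present; 1 new (x)
  "mbsnfje" → prefix "mbsnf" already present; 2 new (j, e)
Total nodes = 11 + 5 + 8 + 1 + 1 + 2 + 6 + 2 + 2 + 1 + 3 + 7 + 3 + 2 + 2 + 4 + 6 + 8 + 8 + 1 + 2 = 85

85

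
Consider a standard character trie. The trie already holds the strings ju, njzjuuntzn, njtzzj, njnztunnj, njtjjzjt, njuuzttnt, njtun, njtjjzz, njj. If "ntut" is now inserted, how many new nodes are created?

The longest prefix of "ntut" already in the trie is "n" (length 1).
Each of the 3 remaining characters creates one node.

3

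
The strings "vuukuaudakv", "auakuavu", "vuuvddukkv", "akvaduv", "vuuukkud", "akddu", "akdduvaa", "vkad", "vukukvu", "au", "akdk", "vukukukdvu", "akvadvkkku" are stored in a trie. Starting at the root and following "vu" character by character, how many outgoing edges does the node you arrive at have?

2

Walk "vu" from the root, arriving at one node.
Distinct next characters after "vu": k, u.
That node has 2 child edges.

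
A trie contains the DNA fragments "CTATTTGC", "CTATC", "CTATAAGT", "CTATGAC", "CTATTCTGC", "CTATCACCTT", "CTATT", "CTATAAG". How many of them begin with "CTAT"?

Traverse to the node for "CTAT", then collect every word in that subtree.
Matches: "CTATAAG", "CTATAAGT", "CTATC", "CTATCACCTT", "CTATGAC", "CTATT", "CTATTCTGC", "CTATTTGC"
Count: 8

8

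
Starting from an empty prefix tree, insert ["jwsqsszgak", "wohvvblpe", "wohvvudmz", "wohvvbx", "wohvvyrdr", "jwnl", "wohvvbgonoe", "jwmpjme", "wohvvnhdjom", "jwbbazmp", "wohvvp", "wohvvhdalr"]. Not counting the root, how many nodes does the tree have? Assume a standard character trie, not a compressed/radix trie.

Trace insertions, counting only characters that open a new branch:
  "jwsqsszgak" → 10 new (j, w, s, q, s, s, z, g, a, k)
  "wohvvblpe" → 9 new (w, o, h, v, v, b, l, p, e)
  "wohvvudmz" → prefix "wohvv" already present; 4 new (u, d, m, z)
  "wohvvbx" → prefix "wohvvb" already present; 1 new (x)
  "wohvvyrdr" → prefix "wohvv" already present; 4 new (y, r, d, r)
  "jwnl" → prefix "jw" already present; 2 new (n, l)
  "wohvvbgonoe" → prefix "wohvvb" already present; 5 new (g, o, n, o, e)
  "jwmpjme" → prefix "jw" already present; 5 new (m, p, j, m, e)
  "wohvvnhdjom" → prefix "wohvv" already present; 6 new (n, h, d, j, o, m)
  "jwbbazmp" → prefix "jw" already present; 6 new (b, b, a, z, m, p)
  "wohvvp" → prefix "wohvv" already present; 1 new (p)
  "wohvvhdalr" → prefix "wohvv" already present; 5 new (h, d, a, l, r)
Total nodes = 10 + 9 + 4 + 1 + 4 + 2 + 5 + 5 + 6 + 6 + 1 + 5 = 58

58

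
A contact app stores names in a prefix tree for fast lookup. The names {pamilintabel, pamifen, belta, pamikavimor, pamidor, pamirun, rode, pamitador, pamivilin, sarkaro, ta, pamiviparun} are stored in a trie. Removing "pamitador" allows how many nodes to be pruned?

A node on "pamitador"'s path can go only if nothing else ends at it or branches off below it.
The suffix "tador" (5 nodes) is used only by "pamitador"; the node for "pami" still has the child "l", so pruning stops there.
Nodes removed: 5

5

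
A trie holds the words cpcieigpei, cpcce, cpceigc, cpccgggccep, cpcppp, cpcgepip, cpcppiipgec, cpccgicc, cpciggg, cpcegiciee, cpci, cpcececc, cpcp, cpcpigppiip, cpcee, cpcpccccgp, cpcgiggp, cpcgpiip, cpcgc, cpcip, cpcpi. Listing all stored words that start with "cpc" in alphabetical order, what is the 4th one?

cpcececc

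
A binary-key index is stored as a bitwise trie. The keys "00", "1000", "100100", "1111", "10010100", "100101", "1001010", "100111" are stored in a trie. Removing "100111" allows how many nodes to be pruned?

2

Walk "100111" from the leaf back toward the root, removing each node that no remaining word uses.
The suffix "11" (2 nodes) is used only by "100111"; the node for "1001" still has the child "0", so pruning stops there.
Nodes removed: 2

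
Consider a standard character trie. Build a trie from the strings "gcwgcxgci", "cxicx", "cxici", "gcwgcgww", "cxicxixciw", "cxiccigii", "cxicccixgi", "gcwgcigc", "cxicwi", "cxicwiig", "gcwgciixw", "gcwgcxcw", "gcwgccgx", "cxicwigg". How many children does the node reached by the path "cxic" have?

The children of the "cxic" node are the distinct next characters among strings starting with "cxic".
Distinct next characters after "cxic": c, i, w, x.
That node has 4 child edges.

4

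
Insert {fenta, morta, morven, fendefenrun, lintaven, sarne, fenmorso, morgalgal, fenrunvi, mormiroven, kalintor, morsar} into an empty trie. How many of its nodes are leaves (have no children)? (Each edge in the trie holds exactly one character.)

12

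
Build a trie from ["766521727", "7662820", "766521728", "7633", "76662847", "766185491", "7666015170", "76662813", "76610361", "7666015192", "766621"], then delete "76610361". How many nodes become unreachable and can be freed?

4

Walk "76610361" from the leaf back toward the root, removing each node that no remaining word uses.
The suffix "0361" (4 nodes) is used only by "76610361"; the node for "7661" still has the child "8", so pruning stops there.
Nodes removed: 4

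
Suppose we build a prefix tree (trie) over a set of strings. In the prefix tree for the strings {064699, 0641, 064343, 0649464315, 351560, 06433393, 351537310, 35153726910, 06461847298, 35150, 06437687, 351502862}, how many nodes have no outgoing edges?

11

A leaf is a node with no children — equivalently, the end of a word that is not a proper prefix of any other stored word.
Those words: "0641", "06433393", "064343", "06437687", "06461847298", "064699", "0649464315", "351502862", "35153726910", "351537310", "351560"
Leaf count: 11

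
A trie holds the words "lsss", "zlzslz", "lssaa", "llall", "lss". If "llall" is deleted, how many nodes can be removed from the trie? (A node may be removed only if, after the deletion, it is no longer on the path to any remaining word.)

After clearing the end-marker at "llall", prune upward until reaching a node still needed by another word.
The suffix "lall" (4 nodes) is used only by "llall"; the node for "l" still has the child "s", so pruning stops there.
Nodes removed: 4

4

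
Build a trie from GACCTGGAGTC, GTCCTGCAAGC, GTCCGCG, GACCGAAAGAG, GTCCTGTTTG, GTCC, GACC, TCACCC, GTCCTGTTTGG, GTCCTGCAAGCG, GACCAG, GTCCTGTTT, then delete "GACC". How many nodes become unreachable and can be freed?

A node on "GACC"'s path can go only if nothing else ends at it or branches off below it.
Every node on "GACC" is still needed (e.g. by "GACCTGGAGTC"), so nothing is freed.
Nodes removed: 0

0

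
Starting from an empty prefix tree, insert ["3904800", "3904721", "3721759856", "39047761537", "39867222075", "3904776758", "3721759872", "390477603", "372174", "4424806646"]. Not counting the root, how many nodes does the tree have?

Trace insertions, counting only characters that open a new branch:
  "3904800" → 7 new (3, 9, 0, 4, 8, 0, 0)
  "3904721" → prefix "3904" already present; 3 new (7, 2, 1)
  "3721759856" → prefix "3" already present; 9 new (7, 2, 1, 7, 5, 9, 8, 5, 6)
  "39047761537" → prefix "39047" already present; 6 new (7, 6, 1, 5, 3, 7)
  "39867222075" → prefix "39" already present; 9 new (8, 6, 7, 2, 2, 2, 0, 7, 5)
  "3904776758" → prefix "3904776" already present; 3 new (7, 5, 8)
  "3721759872" → prefix "37217598" already present; 2 new (7, 2)
  "390477603" → prefix "3904776" already present; 2 new (0, 3)
  "372174" → prefix "37217" already present; 1 new (4)
  "4424806646" → 10 new (4, 4, 2, 4, 8, 0, 6, 6, 4, 6)
Total nodes = 7 + 3 + 9 + 6 + 9 + 3 + 2 + 2 + 1 + 10 = 52

52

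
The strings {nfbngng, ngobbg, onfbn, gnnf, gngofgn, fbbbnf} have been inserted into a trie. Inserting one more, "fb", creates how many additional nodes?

Every character of "fb" already lies on an existing path (it is a prefix of some stored word).
No new nodes are needed: 0.

0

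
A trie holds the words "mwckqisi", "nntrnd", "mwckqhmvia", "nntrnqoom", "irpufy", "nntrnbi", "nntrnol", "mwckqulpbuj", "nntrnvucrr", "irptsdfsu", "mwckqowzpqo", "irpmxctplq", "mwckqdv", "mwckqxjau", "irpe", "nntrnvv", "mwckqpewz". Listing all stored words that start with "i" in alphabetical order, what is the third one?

DFS of the "i" subtree visits, in order: "irpe", "irpmxctplq", "irptsdfsu", "irpufy"
The 3rd is irptsdfsu.

irptsdfsu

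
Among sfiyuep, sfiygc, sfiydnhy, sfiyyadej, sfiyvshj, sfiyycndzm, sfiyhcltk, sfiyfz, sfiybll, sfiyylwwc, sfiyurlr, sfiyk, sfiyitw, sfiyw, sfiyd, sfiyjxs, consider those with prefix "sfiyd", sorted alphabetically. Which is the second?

sfiydnhy

Filter for "sfiyd…" and sort: "sfiyd", "sfiydnhy"
The 2nd is sfiydnhy.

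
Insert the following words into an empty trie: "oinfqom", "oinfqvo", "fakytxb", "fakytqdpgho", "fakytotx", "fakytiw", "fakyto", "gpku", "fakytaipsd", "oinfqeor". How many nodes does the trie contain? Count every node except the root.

39

Count nodes per top-level branch (shared prefixes stored once):
  'f'-branch (fakytaipsd, fakytiw, fakyto, fakytotx, fakytqdpgho, fakytxb): 23 nodes
  'g'-branch (gpku): 4 nodes
  'o'-branch (oinfqeor, oinfqom, oinfqvo): 12 nodes
Sum: 39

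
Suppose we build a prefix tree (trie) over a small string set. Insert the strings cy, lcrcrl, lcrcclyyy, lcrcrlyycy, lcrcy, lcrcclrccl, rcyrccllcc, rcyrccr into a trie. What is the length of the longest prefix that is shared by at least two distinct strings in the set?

6

Look for the deepest trie node that still has at least two words in its subtree.
"lcrcclrccl" and "lcrcclyyy" agree on "lcrccl" (6 characters) before diverging; nothing deeper is shared.
Longest shared-prefix length: 6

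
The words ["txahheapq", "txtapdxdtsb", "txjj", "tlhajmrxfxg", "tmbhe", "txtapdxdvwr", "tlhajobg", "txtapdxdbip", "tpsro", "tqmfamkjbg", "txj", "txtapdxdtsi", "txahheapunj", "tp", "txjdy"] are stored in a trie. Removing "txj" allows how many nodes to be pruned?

0

A node on "txj"'s path can go only if nothing else ends at it or branches off below it.
Every node on "txj" is still needed (e.g. by "txjj"), so nothing is freed.
Nodes removed: 0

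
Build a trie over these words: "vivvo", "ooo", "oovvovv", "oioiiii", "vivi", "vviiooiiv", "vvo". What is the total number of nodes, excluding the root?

29

Count nodes per top-level branch (shared prefixes stored once):
  'o'-branch (oioiiii, ooo, oovvovv): 14 nodes
  'v'-branch (vivi, vivvo, vviiooiiv, vvo): 15 nodes
Sum: 29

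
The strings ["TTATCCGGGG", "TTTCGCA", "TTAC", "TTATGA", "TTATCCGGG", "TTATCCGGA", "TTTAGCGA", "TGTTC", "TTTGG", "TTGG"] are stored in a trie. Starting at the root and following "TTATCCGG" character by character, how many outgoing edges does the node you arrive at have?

2

Walk "TTATCCGG" from the root, arriving at one node.
Characters that immediately follow "TTATCCGG" among the stored strings: {A, G}.
That node has 2 child edges.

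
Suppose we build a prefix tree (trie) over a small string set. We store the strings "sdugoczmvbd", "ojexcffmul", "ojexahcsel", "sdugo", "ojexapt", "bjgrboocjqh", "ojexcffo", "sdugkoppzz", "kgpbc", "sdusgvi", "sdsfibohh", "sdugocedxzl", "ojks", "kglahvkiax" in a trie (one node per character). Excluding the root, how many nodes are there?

Count nodes per top-level branch (shared prefixes stored once):
  'b'-branch (bjgrboocjqh): 11 nodes
  'k'-branch (kglahvkiax, kgpbc): 13 nodes
  'o'-branch (ojexahcsel, ojexapt, ojexcffmul, ojexcffo, ojks): 21 nodes
  's'-branch (sdsfibohh, sdugkoppzz, sdugo, sdugocedxzl, sdugoczmvbd, sdusgvi): 33 nodes
Sum: 78

78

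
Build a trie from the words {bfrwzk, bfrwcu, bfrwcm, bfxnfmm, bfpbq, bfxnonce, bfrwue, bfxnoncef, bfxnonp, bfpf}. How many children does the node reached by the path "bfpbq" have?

Follow the path "bfpbq" to its node, then look at its outgoing edges.
No stored string extends past "bfpbq".
That node has 0 child edges.

0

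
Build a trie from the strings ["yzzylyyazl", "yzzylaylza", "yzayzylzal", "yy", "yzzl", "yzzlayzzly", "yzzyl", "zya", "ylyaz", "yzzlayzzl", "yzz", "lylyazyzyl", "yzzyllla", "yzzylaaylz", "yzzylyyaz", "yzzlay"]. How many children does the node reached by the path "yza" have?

1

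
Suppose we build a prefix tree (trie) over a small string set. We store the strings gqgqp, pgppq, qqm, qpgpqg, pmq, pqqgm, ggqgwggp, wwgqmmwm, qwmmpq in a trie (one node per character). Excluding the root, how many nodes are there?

Trace insertions, counting only characters that open a new branch:
  "gqgqp" → 5 new (g, q, g, q, p)
  "pgppq" → 5 new (p, g, p, p, q)
  "qqm" → 3 new (q, q, m)
  "qpgpqg" → prefix "q" already present; 5 new (p, g, p, q, g)
  "pmq" → prefix "p" already present; 2 new (m, q)
  "pqqgm" → prefix "p" already present; 4 new (q, q, g, m)
  "ggqgwggp" → prefix "g" already present; 7 new (g, q, g, w, g, g, p)
  "wwgqmmwm" → 8 new (w, w, g, q, m, m, w, m)
  "qwmmpq" → prefix "q" already present; 5 new (w, m, m, p, q)
Total nodes = 5 + 5 + 3 + 5 + 2 + 4 + 7 + 8 + 5 = 44

44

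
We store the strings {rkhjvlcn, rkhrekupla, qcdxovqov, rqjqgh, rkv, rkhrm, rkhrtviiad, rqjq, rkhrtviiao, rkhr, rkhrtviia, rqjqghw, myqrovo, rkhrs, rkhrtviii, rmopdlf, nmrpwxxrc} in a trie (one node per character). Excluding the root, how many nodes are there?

Trace insertions, counting only characters that open a new branch:
  "rkhjvlcn" → 8 new (r, k, h, j, v, l, c, n)
  "rkhrekupla" → prefix "rkh" already present; 7 new (r, e, k, u, p, l, a)
  "qcdxovqov" → 9 new (q, c, d, x, o, v, q, o, v)
  "rqjqgh" → prefix "r" already present; 5 new (q, j, q, g, h)
  "rkv" → prefix "rk" already present; 1 new (v)
  "rkhrm" → prefix "rkhr" already present; 1 new (m)
  "rkhrtviiad" → prefix "rkhr" already present; 6 new (t, v, i, i, a, d)
  "rqjq" → prefix "rqjq" already present; 0 new (none)
  "rkhrtviiao" → prefix "rkhrtviia" already present; 1 new (o)
  "rkhr" → prefix "rkhr" already present; 0 new (none)
  "rkhrtviia" → prefix "rkhrtviia" already present; 0 new (none)
  "rqjqghw" → prefix "rqjqgh" already present; 1 new (w)
  "myqrovo" → 7 new (m, y, q, r, o, v, o)
  "rkhrs" → prefix "rkhr" already present; 1 new (s)
  "rkhrtviii" → prefix "rkhrtvii" already present; 1 new (i)
  "rmopdlf" → prefix "r" already present; 6 new (m, o, p, d, l, f)
  "nmrpwxxrc" → 9 new (n, m, r, p, w, x, x, r, c)
Total nodes = 8 + 7 + 9 + 5 + 1 + 1 + 6 + 0 + 1 + 0 + 0 + 1 + 7 + 1 + 1 + 6 + 9 = 63

63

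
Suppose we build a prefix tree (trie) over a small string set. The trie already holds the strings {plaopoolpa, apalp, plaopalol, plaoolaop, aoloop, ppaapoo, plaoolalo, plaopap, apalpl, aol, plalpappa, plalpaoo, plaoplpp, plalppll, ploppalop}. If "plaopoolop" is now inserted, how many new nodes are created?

2

Walking "plaopoolop" from the root, the first 8 characters ("plaopool") follow existing edges; "o" is the first miss.
Each of the 2 remaining characters creates one node.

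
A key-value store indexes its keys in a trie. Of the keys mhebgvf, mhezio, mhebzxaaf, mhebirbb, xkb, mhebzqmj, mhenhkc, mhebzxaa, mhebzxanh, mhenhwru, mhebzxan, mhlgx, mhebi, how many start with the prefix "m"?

Walk to "m"; the words in its subtree are exactly those with that prefix.
Words under "m": mhebgvf, mhebi, mhebirbb, mhebzqmj, mhebzxaa, mhebzxaaf, mhebzxan, mhebzxanh, mhenhkc, mhenhwru, mhezio, mhlgx
Count: 12

12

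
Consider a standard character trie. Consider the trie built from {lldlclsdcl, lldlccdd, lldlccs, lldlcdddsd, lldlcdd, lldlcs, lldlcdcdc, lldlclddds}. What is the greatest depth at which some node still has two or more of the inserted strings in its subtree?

7

Look for the deepest trie node that still has at least two words in its subtree.
"lldlcdd" and "lldlcdddsd" agree on "lldlcdd" (7 characters) before diverging; nothing deeper is shared.
Longest shared-prefix length: 7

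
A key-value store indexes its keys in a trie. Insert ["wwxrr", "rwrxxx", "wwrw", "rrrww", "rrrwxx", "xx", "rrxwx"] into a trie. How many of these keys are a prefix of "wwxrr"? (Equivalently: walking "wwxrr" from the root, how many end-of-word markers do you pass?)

1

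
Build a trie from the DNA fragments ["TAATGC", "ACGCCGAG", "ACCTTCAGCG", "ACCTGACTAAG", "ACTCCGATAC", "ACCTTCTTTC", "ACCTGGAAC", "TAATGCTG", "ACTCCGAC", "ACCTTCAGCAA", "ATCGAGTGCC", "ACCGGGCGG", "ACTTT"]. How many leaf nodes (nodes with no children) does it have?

12

A leaf is a node with no children — equivalently, the end of a word that is not a proper prefix of any other stored word.
Those words: "ACCGGGCGG", "ACCTGACTAAG", "ACCTGGAAC", "ACCTTCAGCAA", "ACCTTCAGCG", "ACCTTCTTTC", "ACGCCGAG", "ACTCCGAC", "ACTCCGATAC", "ACTTT", "ATCGAGTGCC", "TAATGCTG"
Leaf count: 12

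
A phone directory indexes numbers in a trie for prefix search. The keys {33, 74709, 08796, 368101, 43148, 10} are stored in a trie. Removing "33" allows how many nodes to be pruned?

Walk "33" from the leaf back toward the root, removing each node that no remaining word uses.
The suffix "3" (1 node) is used only by "33"; the node for "3" still has the child "6", so pruning stops there.
Nodes removed: 1

1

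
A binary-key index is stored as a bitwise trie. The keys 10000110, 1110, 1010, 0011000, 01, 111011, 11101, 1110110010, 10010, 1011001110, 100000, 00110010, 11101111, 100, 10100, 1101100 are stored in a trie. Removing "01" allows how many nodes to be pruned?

After clearing the end-marker at "01", prune upward until reaching a node still needed by another word.
The suffix "1" (1 node) is used only by "01"; the node for "0" still has the child "0", so pruning stops there.
Nodes removed: 1

1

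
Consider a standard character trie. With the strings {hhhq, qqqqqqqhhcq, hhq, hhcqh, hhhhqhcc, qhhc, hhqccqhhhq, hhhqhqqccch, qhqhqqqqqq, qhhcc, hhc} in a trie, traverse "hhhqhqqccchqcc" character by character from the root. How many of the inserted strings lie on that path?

2

Check each prefix of "hhhqhqqccchqcc" against the stored set — each match is an end-marker on the path.
Prefixes of the query that are stored words: "hhhq", "hhhqhqqccch"
Count: 2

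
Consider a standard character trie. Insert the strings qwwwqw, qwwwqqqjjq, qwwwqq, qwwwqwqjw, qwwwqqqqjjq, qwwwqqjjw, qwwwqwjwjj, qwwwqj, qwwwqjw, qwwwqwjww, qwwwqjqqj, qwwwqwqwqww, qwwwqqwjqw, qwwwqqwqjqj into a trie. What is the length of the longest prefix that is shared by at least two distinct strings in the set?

8

The deepest shared node is where two words last agree before diverging.
"qwwwqwjwjj" and "qwwwqwjww" agree on "qwwwqwjw" (8 characters) before diverging; nothing deeper is shared.
Longest shared-prefix length: 8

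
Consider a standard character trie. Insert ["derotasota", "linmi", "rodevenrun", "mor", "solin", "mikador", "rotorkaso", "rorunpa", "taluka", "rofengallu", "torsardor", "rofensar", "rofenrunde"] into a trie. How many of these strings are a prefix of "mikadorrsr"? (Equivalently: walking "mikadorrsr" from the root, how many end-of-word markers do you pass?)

1

Walk "mikadorrsr" from the root; an end-of-word marker is hit whenever a stored word is a prefix of "mikadorrsr".
Prefixes of the query that are stored words: "mikador"
Count: 1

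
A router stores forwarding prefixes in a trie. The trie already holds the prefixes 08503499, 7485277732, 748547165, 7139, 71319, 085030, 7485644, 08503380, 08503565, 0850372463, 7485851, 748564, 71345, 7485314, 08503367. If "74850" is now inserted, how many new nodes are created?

Walking "74850" from the root, the first 4 characters ("7485") follow existing edges; "0" is the first miss.
New nodes needed: |"74850"| − 4 = 5 − 4 = 1.

1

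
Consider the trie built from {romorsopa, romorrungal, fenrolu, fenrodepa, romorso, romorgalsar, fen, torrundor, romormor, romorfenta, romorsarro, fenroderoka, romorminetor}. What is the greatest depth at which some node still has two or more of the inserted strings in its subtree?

7

Equivalently: take the maximum, over all pairs, of their longest common prefix length.
"fenrodepa" and "fenroderoka" agree on "fenrode" (7 characters) before diverging; nothing deeper is shared.
Longest shared-prefix length: 7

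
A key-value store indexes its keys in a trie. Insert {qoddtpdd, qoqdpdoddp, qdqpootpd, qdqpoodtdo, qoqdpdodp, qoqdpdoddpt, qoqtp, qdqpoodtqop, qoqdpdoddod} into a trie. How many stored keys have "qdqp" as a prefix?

3

Walk to "qdqp"; the words in its subtree are exactly those with that prefix.
Matches: "qdqpoodtdo", "qdqpoodtqop", "qdqpootpd"
Count: 3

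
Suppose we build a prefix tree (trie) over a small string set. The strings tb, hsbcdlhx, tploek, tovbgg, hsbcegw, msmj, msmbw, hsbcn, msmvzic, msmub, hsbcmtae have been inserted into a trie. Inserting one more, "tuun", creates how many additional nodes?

3

The longest prefix of "tuun" already in the trie is "t" (length 1).
New nodes needed: |"tuun"| − 1 = 4 − 1 = 3.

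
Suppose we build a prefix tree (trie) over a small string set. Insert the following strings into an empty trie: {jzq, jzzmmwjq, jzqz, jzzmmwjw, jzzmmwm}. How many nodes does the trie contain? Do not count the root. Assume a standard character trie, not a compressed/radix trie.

Count nodes per top-level branch (shared prefixes stored once):
  'j'-branch (jzq, jzqz, jzzmmwjq, jzzmmwjw, jzzmmwm): 12 nodes
Sum: 12

12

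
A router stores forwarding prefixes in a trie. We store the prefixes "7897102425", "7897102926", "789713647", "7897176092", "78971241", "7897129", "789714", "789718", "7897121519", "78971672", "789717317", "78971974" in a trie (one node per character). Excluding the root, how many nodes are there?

41

Count nodes per top-level branch (shared prefixes stored once):
  '7'-branch (7897102425, 7897102926, 7897121519, 78971241, 7897129, 789713647, 789714, 78971672, 789717317, 7897176092, 789718, 78971974): 41 nodes
Sum: 41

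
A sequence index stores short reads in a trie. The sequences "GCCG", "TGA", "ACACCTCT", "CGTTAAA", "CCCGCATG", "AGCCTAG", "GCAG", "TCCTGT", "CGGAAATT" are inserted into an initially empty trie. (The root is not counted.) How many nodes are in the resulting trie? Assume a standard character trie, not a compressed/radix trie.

Insert word by word; a character creates a node only if that edge doesn't already exist:
  "GCCG" → 4 new (G, C, C, G)
  "TGA" → 3 new (T, G, A)
  "ACACCTCT" → 8 new (A, C, A, C, C, T, C, T)
  "CGTTAAA" → 7 new (C, G, T, T, A, A, A)
  "CCCGCATG" → prefix "C" already present; 7 new (C, C, G, C, A, T, G)
  "AGCCTAG" → prefix "A" already present; 6 new (G, C, C, T, A, G)
  "GCAG" → prefix "GC" already present; 2 new (A, G)
  "TCCTGT" → prefix "T" already present; 5 new (C, C, T, G, T)
  "CGGAAATT" → prefix "CG" already present; 6 new (G, A, A, A, T, T)
Total nodes = 4 + 3 + 8 + 7 + 7 + 6 + 2 + 5 + 6 = 48

48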